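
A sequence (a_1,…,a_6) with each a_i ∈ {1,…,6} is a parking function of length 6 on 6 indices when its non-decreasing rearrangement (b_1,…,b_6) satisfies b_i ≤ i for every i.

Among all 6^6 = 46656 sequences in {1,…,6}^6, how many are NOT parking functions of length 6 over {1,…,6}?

|PF| = (6−6+1)·(6+1)^(6−1) = 1·16807 = 16807 [KW]
One tuple (6,2,6,4,3,4) → sorted (2,3,4,4,6,6): b_1=2>1, not a PF.
Total 46656; non-PF = 46656−16807 = 29849

29849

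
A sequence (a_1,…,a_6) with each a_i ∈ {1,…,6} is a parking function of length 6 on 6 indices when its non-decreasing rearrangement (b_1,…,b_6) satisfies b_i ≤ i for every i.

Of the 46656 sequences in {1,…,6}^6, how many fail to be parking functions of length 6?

|PF| = (6−6+1)·(6+1)^(6−1) = 1 · 16807 = 16807 [KW]
E.g. (6,1,6,1,5,6) → sorted (1,1,5,6,6,6): b_3=5>3, not a PF.
So 46656 − 16807 = 29849 fail.

29849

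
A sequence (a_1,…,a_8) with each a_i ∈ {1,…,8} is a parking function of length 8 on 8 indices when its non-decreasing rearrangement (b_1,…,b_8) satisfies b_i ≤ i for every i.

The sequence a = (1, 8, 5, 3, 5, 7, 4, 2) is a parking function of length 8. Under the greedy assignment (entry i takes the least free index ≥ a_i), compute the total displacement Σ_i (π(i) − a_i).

Σπ = 36 ({1..8} each once); Σa = 1+8+5+3+5+7+4+2 = 35; disp = 36−35 = 1.

1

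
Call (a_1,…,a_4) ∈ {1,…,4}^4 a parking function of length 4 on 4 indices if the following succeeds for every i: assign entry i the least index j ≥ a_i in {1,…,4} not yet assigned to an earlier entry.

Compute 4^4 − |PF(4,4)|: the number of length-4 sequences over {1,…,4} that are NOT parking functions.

131

#PF = (5−4)·5^(4−1) = 1·125 = 125 [KW]
One tuple (3,3,3,4) → sorted (3,3,3,4): b_1=3>1, not a PF.
4^4 − 125 = 256 − 125 = 131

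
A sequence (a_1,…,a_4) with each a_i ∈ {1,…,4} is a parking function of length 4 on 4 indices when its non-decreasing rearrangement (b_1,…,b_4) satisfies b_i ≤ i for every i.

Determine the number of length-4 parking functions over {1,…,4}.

125

|PF| = (4+1−4)·(4+1)^{4−1} = 1·125 = 125 (Pollak)
Example (4,3,2,1) → sorted (1,2,3,4): b_i ≤ i ∀i, a PF.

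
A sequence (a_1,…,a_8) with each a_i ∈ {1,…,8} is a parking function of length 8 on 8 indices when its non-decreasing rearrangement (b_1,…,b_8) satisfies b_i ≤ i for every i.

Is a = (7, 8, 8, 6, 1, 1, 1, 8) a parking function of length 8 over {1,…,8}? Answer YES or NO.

NO

Rearranged: b = (1, 1, 1, 6, 7, 8, 8, 8).
  b_1=1 ≤ 1
  b_2=1 ≤ 2
  b_3=1 ≤ 3
  b_4=6 > 4
  fails at i=4 ⇒ NO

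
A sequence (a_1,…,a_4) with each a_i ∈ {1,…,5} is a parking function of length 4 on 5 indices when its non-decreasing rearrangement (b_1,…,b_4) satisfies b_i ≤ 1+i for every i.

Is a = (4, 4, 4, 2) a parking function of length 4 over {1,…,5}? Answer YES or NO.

Sorted: b = (2, 4, 4, 4).
  b_1=2 ≤ 2
  b_2=4 > 3
  fails at i=2 ⇒ NO

NO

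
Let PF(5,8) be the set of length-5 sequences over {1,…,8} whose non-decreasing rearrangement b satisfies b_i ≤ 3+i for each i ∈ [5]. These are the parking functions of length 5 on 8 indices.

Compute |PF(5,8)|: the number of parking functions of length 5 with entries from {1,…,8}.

26244

|PF(5,8)| = (9−5)·9^(5−1) = 4·6561 = 26244 [KW]
E.g. (8,7,4,4,1) → sorted (1,4,4,7,8): b_i ≤ 3+i ∀i, a PF.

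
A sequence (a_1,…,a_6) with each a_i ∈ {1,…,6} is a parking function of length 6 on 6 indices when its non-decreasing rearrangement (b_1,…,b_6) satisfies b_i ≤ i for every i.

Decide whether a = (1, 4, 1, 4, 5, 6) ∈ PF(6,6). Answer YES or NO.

NO

Sorted: b = (1, 1, 4, 4, 5, 6).
  b_1=1 ≤ 1
  b_2=1 ≤ 2
  b_3=4 > 3
  fails at i=3 ⇒ NO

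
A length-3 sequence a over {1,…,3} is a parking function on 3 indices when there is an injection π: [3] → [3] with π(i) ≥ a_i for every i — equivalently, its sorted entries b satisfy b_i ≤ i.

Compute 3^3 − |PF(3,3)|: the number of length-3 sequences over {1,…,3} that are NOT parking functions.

11

|PF(3,3)| = 1·4^2 = 1·16 = 16 [KW]
Example (2,3,2) → sorted (2,2,3): b_1=2>1, not a PF.
3^3 − 16 = 27 − 16 = 11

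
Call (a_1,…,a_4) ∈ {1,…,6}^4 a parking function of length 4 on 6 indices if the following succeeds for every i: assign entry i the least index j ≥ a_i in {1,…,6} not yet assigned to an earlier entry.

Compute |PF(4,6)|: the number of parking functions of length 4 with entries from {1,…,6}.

#PF = (6−4+1)·(6+1)^(4−1) = 3 · 343 = 1029 [KW]
Check (1,5,5,1) → sorted (1,1,5,5): b_i ≤ 2+i ∀i, a PF.

1029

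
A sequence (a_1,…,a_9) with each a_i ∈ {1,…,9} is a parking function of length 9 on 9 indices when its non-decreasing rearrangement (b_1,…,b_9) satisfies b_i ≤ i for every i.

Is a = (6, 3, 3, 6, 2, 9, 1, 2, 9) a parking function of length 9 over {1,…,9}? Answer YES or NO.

NO

Order a: b = (1, 2, 2, 3, 3, 6, 6, 9, 9).
  b_1=1 ≤ 1
  b_2=2 ≤ 2
  b_3=2 ≤ 3
  b_4=3 ≤ 4
  b_5=3 ≤ 5
  b_6=6 ≤ 6
  b_7=6 ≤ 7
  b_8=9 > 8
  fails at i=8 ⇒ NO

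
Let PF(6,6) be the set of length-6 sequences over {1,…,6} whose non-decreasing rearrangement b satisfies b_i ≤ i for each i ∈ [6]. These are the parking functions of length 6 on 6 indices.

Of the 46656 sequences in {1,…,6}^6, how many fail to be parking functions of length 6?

29849

|PF| = (7−6)·7^(6−1) = 1×16807 = 16807 (Konheim–Weiss)
Check (1,5,2,6,5,1) → sorted (1,1,2,5,5,6): b_4=5>4, not a PF.
6^6 − 16807 = 46656 − 16807 = 29849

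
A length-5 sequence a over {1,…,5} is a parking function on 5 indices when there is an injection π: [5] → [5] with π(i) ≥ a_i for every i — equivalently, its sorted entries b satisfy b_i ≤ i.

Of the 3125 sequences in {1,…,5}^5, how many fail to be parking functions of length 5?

|PF| = 1·6^4 = 1 · 1296 = 1296 (Konheim–Weiss)
Example (4,1,4,5,4) → sorted (1,4,4,4,5): b_2=4>2, not a PF.
Total 3125; non-PF = 3125−1296 = 1829

1829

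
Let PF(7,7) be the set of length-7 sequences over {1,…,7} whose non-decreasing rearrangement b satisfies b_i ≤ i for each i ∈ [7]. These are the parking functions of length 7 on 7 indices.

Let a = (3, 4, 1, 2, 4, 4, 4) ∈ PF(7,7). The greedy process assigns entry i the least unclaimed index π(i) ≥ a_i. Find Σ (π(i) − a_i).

Σπ = 7·8/2 = 28 (π permutes [7]); Σa = 3+4+1+2+4+4+4 = 22; disp = 28−22 = 6.

6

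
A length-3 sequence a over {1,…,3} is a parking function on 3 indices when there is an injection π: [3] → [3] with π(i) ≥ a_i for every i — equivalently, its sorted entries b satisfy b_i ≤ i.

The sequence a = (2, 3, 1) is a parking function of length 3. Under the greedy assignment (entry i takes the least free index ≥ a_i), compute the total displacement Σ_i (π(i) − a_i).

Σπ(i) = 1+…+3 = 6; Σa = 2+3+1 = 6; disp = 6−6 = 0.

0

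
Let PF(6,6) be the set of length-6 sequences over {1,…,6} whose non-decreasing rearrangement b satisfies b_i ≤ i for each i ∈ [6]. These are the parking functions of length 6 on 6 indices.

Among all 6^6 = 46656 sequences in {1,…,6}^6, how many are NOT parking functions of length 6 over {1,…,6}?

|PF(6,6)| = (6+1−6)·(6+1)^{6−1} = 1 · 16807 = 16807 (Pollak)
Example (2,3,6,6,4,4) → sorted (2,3,4,4,6,6): b_1=2>1, not a PF.
So 46656 − 16807 = 29849 fail.

29849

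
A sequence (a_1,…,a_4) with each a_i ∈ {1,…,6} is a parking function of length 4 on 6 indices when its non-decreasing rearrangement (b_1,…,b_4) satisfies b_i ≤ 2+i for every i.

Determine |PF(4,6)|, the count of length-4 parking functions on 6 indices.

Count = (6+1−4)·(6+1)^{4−1} = 3×343 = 1029
Example (1,4,6,2) → sorted (1,2,4,6): b_i ≤ 2+i ∀i, a PF.

1029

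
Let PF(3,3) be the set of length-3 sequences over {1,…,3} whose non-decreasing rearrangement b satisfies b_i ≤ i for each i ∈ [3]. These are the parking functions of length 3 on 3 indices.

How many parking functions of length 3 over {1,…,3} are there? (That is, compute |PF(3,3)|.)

|PF| = (3−3+1)·(3+1)^(3−1) = 1·16 = 16
One tuple (2,2,1) → sorted (1,2,2): b_i ≤ i ∀i, a PF.

16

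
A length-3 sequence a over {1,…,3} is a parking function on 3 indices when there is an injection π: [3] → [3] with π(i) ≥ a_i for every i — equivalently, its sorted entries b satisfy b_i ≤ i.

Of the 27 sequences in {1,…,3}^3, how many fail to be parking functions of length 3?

#PF = (3−3+1)·(3+1)^(3−1) = 1 · 16 = 16 (Konheim–Weiss)
Example (2,2,3) → sorted (2,2,3): b_1=2>1, not a PF.
Total 27; non-PF = 27−16 = 11

11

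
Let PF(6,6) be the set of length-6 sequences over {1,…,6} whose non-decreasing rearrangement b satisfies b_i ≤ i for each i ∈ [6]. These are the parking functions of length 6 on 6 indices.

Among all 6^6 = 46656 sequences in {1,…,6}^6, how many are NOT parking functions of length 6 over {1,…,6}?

29849

|PF| = (6−6+1)·(6+1)^(6−1) = 1×16807 = 16807 [KW]
Check (3,4,3,4,4,5) → sorted (3,3,4,4,4,5): b_1=3>1, not a PF.
Total 46656; non-PF = 46656−16807 = 29849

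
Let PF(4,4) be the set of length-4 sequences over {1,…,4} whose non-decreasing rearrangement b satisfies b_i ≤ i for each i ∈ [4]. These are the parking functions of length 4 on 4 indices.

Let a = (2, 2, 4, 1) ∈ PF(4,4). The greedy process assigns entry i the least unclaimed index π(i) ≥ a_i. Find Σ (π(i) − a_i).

1

Σπ(i) = 1+…+4 = 10; Σa = 2+2+4+1 = 9; disp = 10−9 = 1.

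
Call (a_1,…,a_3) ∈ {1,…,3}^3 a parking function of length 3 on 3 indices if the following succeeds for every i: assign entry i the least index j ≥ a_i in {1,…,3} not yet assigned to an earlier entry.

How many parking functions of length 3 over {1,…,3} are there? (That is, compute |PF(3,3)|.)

|PF| = 1·4^2 = 1×16 = 16 [KW]
Check (3,1,2) → sorted (1,2,3): b_i ≤ i ∀i, a PF.

16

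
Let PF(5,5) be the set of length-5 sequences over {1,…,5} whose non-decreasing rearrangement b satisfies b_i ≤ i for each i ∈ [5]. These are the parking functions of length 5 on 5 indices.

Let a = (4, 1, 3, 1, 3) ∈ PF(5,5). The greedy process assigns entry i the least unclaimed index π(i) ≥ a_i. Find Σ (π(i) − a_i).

3

Σπ(i) = 1+…+5 = 15; Σa = 4+1+3+1+3 = 12; disp = 15−12 = 3.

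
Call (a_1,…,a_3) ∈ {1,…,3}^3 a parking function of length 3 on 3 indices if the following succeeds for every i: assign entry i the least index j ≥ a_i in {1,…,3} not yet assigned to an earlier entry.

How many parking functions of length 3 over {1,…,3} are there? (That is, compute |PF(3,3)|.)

16

Count = 1·4^2 = 1×16 = 16 (Pollak)
E.g. (1,1,2) → sorted (1,1,2): b_i ≤ i ∀i, a PF.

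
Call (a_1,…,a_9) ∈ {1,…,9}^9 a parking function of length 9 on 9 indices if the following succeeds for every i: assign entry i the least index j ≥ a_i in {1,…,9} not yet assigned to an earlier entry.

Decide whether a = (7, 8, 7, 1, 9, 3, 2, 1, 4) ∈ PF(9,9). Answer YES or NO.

Sorted: b = (1, 1, 2, 3, 4, 7, 7, 8, 9).
  b_1=1 ≤ 1
  b_2=1 ≤ 2
  b_3=2 ≤ 3
  b_4=3 ≤ 4
  b_5=4 ≤ 5
  b_6=7 > 6
  fails at i=6 ⇒ NO

NO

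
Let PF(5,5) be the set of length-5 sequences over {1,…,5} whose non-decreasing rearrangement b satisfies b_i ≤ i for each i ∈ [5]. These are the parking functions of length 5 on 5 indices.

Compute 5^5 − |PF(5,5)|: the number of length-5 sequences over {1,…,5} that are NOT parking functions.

1829

|PF| = (5+1−5)·(5+1)^{5−1} = 1 · 1296 = 1296 [KW]
Check (5,5,2,2,1) → sorted (1,2,2,5,5): b_4=5>4, not a PF.
So 3125 − 1296 = 1829 fail.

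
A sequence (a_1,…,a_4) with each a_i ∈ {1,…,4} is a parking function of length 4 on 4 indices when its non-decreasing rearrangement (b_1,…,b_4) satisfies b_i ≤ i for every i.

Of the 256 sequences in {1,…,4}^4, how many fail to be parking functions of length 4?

|PF(4,4)| = 1·5^3 = 1×125 = 125 [KW]
Example (4,3,4,2) → sorted (2,3,4,4): b_1=2>1, not a PF.
So 256 − 125 = 131 fail.

131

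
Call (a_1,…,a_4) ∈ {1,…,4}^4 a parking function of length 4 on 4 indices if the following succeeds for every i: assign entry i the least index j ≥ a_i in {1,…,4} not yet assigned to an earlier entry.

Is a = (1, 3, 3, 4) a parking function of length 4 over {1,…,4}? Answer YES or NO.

NO

Order a: b = (1, 3, 3, 4).
  b_1=1 ≤ 1
  b_2=3 > 2
  fails at i=2 ⇒ NO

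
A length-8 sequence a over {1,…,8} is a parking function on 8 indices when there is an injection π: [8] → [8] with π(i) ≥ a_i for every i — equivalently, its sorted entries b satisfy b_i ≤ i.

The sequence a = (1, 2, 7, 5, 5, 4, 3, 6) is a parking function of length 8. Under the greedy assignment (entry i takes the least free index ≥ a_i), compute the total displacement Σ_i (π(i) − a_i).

3

Σπ = 8·9/2 = 36 (π permutes [8]); Σa = 1+2+7+5+5+4+3+6 = 33; disp = 36−33 = 3.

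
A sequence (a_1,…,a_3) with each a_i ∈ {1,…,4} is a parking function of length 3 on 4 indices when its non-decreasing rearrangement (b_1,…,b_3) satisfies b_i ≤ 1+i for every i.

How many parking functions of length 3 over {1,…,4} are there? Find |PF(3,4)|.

Count = (4+1−3)·(4+1)^{3−1} = 2 · 25 = 50 (Pollak)
Check (4,1,3) → sorted (1,3,4): b_i ≤ 1+i ∀i, a PF.

50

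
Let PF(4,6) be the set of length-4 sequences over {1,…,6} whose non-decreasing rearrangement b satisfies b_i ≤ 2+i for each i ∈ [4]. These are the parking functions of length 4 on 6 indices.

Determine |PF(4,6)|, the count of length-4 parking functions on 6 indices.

Count = (7−4)·7^(4−1) = 3×343 = 1029 (Konheim–Weiss)
Check (4,1,3,1) → sorted (1,1,3,4): b_i ≤ 2+i ∀i, a PF.

1029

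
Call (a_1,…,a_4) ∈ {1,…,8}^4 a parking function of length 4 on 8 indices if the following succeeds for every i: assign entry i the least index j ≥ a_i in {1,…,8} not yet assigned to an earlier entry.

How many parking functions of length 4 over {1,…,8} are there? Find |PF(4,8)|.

|PF| = (9−4)·9^(4−1) = 5·729 = 3645 (Konheim–Weiss)
Check (6,5,6,1) → sorted (1,5,6,6): b_i ≤ 4+i ∀i, a PF.

3645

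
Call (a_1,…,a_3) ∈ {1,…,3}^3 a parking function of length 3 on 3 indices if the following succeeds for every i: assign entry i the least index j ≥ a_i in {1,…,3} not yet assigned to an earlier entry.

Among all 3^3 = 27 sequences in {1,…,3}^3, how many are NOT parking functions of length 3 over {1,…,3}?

|PF| = (3+1−3)·(3+1)^{3−1} = 1×16 = 16 (Pollak)
Example (3,2,2) → sorted (2,2,3): b_1=2>1, not a PF.
Total 27; non-PF = 27−16 = 11

11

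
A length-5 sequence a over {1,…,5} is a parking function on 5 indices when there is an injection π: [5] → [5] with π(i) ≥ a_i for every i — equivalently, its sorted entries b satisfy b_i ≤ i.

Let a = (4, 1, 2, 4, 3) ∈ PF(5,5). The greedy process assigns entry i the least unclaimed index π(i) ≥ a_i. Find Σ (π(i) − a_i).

Σπ = 15 ({1..5} each once); Σa = 4+1+2+4+3 = 14; disp = 15−14 = 1.

1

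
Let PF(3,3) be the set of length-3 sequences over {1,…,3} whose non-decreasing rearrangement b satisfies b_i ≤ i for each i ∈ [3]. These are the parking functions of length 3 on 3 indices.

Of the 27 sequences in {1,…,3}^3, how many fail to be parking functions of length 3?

|PF| = (3+1−3)·(3+1)^{3−1} = 1 · 16 = 16 [KW]
E.g. (3,3,2) → sorted (2,3,3): b_1=2>1, not a PF.
3^3 − 16 = 27 − 16 = 11

11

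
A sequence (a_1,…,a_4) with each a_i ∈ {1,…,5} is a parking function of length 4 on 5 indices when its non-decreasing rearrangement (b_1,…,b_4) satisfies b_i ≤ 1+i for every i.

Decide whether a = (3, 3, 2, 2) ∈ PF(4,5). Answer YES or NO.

YES

Sorted: b = (2, 2, 3, 3).
  b_1=2 ≤ 2
  b_2=2 ≤ 3
  b_3=3 ≤ 4
  b_4=3 ≤ 5
All bounds hold ⇒ YES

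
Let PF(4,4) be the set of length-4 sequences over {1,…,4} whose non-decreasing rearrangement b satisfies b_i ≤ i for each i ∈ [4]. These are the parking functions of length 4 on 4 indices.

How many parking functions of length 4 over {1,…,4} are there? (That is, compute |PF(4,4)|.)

|PF| = (4+1−4)·(4+1)^{4−1} = 1 · 125 = 125
One tuple (1,3,1,3) → sorted (1,1,3,3): b_i ≤ i ∀i, a PF.

125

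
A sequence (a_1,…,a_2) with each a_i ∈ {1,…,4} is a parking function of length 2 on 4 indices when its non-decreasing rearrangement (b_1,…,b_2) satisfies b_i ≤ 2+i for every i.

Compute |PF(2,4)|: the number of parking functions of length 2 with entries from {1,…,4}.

|PF| = (5−2)·5^(2−1) = 3×5 = 15 [KW]
E.g. (2,4) → sorted (2,4): b_i ≤ 2+i ∀i, a PF.

15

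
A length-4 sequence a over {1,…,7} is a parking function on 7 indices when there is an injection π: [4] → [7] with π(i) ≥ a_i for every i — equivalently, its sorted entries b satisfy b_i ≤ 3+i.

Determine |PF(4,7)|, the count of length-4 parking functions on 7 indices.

2048

#PF = (7−4+1)·(7+1)^(4−1) = 4 · 512 = 2048 (Konheim–Weiss)
One tuple (3,4,6,4) → sorted (3,4,4,6): b_i ≤ 3+i ∀i, a PF.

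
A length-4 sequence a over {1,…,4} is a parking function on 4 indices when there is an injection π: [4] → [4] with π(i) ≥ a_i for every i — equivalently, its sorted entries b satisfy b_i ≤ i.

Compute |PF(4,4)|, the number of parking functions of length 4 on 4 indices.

Count = 1·5^3 = 1·125 = 125 (Pollak)
Example (3,2,3,1) → sorted (1,2,3,3): b_i ≤ i ∀i, a PF.

125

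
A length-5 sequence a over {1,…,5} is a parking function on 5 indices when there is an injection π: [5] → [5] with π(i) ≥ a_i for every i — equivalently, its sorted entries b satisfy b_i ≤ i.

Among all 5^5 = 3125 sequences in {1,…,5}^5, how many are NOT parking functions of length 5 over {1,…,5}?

1829

|PF(5,5)| = 1·6^4 = 1×1296 = 1296
Example (5,5,4,5,5) → sorted (4,5,5,5,5): b_1=4>1, not a PF.
Total 3125; non-PF = 3125−1296 = 1829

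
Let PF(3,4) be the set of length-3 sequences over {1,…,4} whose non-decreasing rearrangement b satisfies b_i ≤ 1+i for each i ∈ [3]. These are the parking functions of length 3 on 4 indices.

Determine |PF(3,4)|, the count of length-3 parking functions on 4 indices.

Count = (4−3+1)·(4+1)^(3−1) = 2 · 25 = 50 (Konheim–Weiss)
Example (2,4,2) → sorted (2,2,4): b_i ≤ 1+i ∀i, a PF.

50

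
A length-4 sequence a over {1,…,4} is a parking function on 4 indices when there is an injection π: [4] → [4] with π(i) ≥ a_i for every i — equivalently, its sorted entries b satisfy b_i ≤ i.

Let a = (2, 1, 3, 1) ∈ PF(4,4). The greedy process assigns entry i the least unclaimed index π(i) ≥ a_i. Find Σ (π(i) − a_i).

Σπ(i) = 1+…+4 = 10; Σa = 2+1+3+1 = 7; disp = 10−7 = 3.

3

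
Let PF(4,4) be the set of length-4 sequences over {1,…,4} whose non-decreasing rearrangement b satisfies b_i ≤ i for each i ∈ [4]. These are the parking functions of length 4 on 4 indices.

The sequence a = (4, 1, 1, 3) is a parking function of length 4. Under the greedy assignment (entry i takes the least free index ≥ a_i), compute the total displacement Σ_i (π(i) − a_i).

1

Σπ(i) = 1+…+4 = 10; Σa = 4+1+1+3 = 9; disp = 10−9 = 1.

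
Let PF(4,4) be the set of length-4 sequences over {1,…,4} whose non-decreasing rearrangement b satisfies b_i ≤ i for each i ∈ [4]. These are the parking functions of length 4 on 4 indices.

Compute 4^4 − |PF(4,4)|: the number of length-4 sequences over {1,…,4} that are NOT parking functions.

131

|PF(4,4)| = (5−4)·5^(4−1) = 1 · 125 = 125
E.g. (4,4,2,4) → sorted (2,4,4,4): b_1=2>1, not a PF.
So 256 − 125 = 131 fail.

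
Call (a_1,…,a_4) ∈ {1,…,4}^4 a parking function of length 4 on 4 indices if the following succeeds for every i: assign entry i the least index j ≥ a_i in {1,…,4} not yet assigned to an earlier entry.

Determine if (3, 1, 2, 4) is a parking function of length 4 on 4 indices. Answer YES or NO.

Order a: b = (1, 2, 3, 4).
  b_1=1 ≤ 1
  b_2=2 ≤ 2
  b_3=3 ≤ 3
  b_4=4 ≤ 4
All bounds hold ⇒ YES

YES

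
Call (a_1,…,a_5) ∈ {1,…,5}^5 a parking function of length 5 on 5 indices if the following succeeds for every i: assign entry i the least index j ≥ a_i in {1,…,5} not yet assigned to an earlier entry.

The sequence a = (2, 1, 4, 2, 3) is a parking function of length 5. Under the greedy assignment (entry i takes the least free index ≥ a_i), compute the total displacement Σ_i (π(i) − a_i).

Σπ(i) = 1+…+5 = 15; Σa = 2+1+4+2+3 = 12; disp = 15−12 = 3.

3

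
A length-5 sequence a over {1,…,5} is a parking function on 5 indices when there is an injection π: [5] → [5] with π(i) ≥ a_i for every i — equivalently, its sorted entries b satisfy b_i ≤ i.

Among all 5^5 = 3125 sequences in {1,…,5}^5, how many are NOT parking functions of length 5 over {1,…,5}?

1829

Count = (6−5)·6^(5−1) = 1 · 1296 = 1296
Check (4,4,5,4,1) → sorted (1,4,4,4,5): b_2=4>2, not a PF.
So 3125 − 1296 = 1829 fail.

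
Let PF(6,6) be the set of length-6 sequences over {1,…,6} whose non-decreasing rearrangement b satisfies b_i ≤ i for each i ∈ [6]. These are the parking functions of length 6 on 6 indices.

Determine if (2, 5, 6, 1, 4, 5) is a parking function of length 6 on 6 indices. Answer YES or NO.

NO

Sorted: b = (1, 2, 4, 5, 5, 6).
  b_1=1 ≤ 1
  b_2=2 ≤ 2
  b_3=4 > 3
  fails at i=3 ⇒ NO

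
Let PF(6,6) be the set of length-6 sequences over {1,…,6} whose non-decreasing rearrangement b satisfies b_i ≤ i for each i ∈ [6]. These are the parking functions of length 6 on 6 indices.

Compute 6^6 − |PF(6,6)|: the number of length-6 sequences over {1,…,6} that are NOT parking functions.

#PF = (6−6+1)·(6+1)^(6−1) = 1·16807 = 16807 (Pollak)
Check (6,3,6,3,2,6) → sorted (2,3,3,6,6,6): b_1=2>1, not a PF.
6^6 − 16807 = 46656 − 16807 = 29849

29849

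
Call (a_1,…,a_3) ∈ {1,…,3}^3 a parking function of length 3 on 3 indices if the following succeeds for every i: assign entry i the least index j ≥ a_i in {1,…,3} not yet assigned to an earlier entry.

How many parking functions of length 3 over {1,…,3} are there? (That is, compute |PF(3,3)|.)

16

|PF| = (4−3)·4^(3−1) = 1×16 = 16 (Pollak)
Example (1,3,2) → sorted (1,2,3): b_i ≤ i ∀i, a PF.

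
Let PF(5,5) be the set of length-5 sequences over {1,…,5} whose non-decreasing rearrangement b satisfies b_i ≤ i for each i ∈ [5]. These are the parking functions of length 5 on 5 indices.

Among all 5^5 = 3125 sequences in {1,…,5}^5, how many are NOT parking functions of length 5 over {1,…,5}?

#PF = 1·6^4 = 1×1296 = 1296 (Konheim–Weiss)
One tuple (5,3,5,4,1) → sorted (1,3,4,5,5): b_2=3>2, not a PF.
So 3125 − 1296 = 1829 fail.

1829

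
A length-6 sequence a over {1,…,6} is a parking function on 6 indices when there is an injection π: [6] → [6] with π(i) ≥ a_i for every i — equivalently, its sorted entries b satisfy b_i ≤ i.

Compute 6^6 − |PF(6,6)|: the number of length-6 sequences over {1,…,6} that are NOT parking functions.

#PF = (6+1−6)·(6+1)^{6−1} = 1×16807 = 16807 (Pollak)
One tuple (6,5,6,6,4,1) → sorted (1,4,5,6,6,6): b_2=4>2, not a PF.
6^6 − 16807 = 46656 − 16807 = 29849

29849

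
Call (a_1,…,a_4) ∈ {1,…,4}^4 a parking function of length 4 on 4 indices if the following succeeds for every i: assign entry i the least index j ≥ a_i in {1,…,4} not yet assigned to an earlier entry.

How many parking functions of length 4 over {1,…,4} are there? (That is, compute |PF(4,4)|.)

Count = (4+1−4)·(4+1)^{4−1} = 1 · 125 = 125 (Konheim–Weiss)
Example (2,1,4,1) → sorted (1,1,2,4): b_i ≤ i ∀i, a PF.

125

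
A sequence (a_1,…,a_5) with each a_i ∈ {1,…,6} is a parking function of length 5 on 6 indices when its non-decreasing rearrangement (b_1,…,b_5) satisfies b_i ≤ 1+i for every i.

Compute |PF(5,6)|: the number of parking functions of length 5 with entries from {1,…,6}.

|PF(5,6)| = (6−5+1)·(6+1)^(5−1) = 2 · 2401 = 4802 [KW]
Example (4,2,3,3,2) → sorted (2,2,3,3,4): b_i ≤ 1+i ∀i, a PF.

4802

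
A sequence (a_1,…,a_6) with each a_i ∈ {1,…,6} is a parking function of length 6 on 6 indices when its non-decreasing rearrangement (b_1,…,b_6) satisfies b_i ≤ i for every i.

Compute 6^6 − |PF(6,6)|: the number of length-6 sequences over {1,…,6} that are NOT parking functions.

29849

Count = 1·7^5 = 1·16807 = 16807 [KW]
Example (6,3,6,6,6,4) → sorted (3,4,6,6,6,6): b_1=3>1, not a PF.
So 46656 − 16807 = 29849 fail.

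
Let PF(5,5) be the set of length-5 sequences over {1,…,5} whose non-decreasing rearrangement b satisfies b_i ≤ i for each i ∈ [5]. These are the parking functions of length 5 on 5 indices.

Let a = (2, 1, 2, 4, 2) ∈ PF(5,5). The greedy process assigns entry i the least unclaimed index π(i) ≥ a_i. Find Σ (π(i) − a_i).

Σπ = 5·6/2 = 15 (π permutes [5]); Σa = 2+1+2+4+2 = 11; disp = 15−11 = 4.

4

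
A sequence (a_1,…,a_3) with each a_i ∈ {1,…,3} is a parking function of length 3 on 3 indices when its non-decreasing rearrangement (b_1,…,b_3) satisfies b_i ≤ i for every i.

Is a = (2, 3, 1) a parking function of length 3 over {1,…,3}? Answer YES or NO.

Order a: b = (1, 2, 3).
  b_1=1 ≤ 1
  b_2=2 ≤ 2
  b_3=3 ≤ 3
All bounds hold ⇒ YES

YES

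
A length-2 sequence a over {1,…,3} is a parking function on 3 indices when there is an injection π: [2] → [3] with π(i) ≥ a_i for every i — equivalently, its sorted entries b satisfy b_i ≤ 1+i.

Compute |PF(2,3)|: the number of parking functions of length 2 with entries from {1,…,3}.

Count = (4−2)·4^(2−1) = 2×4 = 8 [KW]
Example (2,1) → sorted (1,2): b_i ≤ 1+i ∀i, a PF.

8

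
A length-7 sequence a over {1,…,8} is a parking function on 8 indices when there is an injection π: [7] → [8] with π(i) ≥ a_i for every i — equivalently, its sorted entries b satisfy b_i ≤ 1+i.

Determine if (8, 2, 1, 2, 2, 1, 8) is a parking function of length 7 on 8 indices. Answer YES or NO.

Rearranged: b = (1, 1, 2, 2, 2, 8, 8).
  b_1=1 ≤ 2
  b_2=1 ≤ 3
  b_3=2 ≤ 4
  b_4=2 ≤ 5
  b_5=2 ≤ 6
  b_6=8 > 7
  fails at i=6 ⇒ NO

NO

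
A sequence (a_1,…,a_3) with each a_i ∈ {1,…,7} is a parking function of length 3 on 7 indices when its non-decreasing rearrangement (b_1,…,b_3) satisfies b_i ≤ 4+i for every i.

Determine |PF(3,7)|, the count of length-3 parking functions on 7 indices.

320

|PF(3,7)| = (7+1−3)·(7+1)^{3−1} = 5×64 = 320
Example (6,4,5) → sorted (4,5,6): b_i ≤ 4+i ∀i, a PF.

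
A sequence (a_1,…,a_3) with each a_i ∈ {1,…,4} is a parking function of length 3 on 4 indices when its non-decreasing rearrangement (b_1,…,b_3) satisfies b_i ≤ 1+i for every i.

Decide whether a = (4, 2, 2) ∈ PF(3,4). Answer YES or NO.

YES

Rearranged: b = (2, 2, 4).
  b_1=2 ≤ 2
  b_2=2 ≤ 3
  b_3=4 ≤ 4
All bounds hold ⇒ YES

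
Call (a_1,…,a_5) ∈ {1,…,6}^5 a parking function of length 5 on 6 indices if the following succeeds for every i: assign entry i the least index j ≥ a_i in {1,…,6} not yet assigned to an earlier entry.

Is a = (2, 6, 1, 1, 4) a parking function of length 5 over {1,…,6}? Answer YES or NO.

YES

Order a: b = (1, 1, 2, 4, 6).
  b_1=1 ≤ 2
  b_2=1 ≤ 3
  b_3=2 ≤ 4
  b_4=4 ≤ 5
  b_5=6 ≤ 6
All bounds hold ⇒ YES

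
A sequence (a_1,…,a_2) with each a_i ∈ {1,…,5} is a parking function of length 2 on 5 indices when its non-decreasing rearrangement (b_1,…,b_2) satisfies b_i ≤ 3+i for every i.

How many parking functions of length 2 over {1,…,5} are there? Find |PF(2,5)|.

Count = (5−2+1)·(5+1)^(2−1) = 4 · 6 = 24 (Konheim–Weiss)
E.g. (4,2) → sorted (2,4): b_i ≤ 3+i ∀i, a PF.

24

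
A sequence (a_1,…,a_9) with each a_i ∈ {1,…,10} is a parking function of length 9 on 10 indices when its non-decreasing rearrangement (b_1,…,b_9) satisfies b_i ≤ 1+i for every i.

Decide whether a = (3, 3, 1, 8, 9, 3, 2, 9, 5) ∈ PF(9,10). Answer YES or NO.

YES

Rearranged: b = (1, 2, 3, 3, 3, 5, 8, 9, 9).
  b_1=1 ≤ 2
  b_2=2 ≤ 3
  b_3=3 ≤ 4
  b_4=3 ≤ 5
  b_5=3 ≤ 6
  b_6=5 ≤ 7
  b_7=8 ≤ 8
  b_8=9 ≤ 9
  b_9=9 ≤ 10
All bounds hold ⇒ YES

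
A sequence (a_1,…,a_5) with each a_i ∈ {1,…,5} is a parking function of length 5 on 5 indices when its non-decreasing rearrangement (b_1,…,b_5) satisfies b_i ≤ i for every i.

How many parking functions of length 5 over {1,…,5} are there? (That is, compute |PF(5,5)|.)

|PF| = 1·6^4 = 1×1296 = 1296 (Pollak)
One tuple (3,2,2,1,4) → sorted (1,2,2,3,4): b_i ≤ i ∀i, a PF.

1296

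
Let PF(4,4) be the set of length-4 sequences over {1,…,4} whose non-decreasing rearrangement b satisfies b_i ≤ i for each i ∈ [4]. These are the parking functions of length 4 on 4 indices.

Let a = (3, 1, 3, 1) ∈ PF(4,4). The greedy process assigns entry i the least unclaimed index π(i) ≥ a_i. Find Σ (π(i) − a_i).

Σπ = 10 ({1..4} each once); Σa = 3+1+3+1 = 8; disp = 10−8 = 2.

2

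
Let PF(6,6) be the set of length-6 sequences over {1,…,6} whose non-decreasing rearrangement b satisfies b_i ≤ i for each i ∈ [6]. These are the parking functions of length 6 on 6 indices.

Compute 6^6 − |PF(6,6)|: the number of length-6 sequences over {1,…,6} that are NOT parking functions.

29849

|PF| = (6+1−6)·(6+1)^{6−1} = 1·16807 = 16807 [KW]
Example (6,2,1,6,1,2) → sorted (1,1,2,2,6,6): b_5=6>5, not a PF.
So 46656 − 16807 = 29849 fail.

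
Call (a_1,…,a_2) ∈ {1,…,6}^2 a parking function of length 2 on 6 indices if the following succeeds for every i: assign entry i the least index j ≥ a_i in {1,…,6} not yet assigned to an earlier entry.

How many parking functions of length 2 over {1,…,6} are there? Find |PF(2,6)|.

35

Count = (6−2+1)·(6+1)^(2−1) = 5×7 = 35 (Pollak)
Check (4,4) → sorted (4,4): b_i ≤ 4+i ∀i, a PF.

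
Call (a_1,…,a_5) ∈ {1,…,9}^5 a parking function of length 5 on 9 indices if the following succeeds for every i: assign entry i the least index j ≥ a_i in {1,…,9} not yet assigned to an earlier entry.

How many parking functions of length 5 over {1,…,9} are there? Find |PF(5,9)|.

|PF(5,9)| = (10−5)·10^(5−1) = 5×10000 = 50000 [KW]
One tuple (2,9,2,7,4) → sorted (2,2,4,7,9): b_i ≤ 4+i ∀i, a PF.

50000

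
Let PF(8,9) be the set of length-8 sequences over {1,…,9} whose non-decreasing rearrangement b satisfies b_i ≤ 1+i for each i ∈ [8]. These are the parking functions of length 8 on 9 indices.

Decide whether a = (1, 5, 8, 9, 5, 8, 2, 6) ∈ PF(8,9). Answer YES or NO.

NO

Order a: b = (1, 2, 5, 5, 6, 8, 8, 9).
  b_1=1 ≤ 2
  b_2=2 ≤ 3
  b_3=5 > 4
  fails at i=3 ⇒ NO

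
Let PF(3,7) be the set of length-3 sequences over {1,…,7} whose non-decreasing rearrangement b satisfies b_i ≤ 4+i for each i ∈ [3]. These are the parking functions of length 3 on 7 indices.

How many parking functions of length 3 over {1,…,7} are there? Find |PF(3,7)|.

Count = (8−3)·8^(3−1) = 5 · 64 = 320 (Konheim–Weiss)
Example (2,4,5) → sorted (2,4,5): b_i ≤ 4+i ∀i, a PF.

320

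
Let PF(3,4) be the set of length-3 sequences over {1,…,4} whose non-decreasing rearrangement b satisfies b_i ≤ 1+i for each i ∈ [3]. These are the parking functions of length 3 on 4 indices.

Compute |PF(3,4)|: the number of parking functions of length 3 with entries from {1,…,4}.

50

|PF(3,4)| = (5−3)·5^(3−1) = 2×25 = 50 [KW]
Check (1,2,4) → sorted (1,2,4): b_i ≤ 1+i ∀i, a PF.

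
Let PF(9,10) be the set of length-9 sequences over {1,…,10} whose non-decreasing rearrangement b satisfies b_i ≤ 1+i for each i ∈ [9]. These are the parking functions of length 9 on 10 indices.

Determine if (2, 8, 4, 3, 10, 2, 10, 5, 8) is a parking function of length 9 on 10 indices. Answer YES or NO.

NO

Sorted: b = (2, 2, 3, 4, 5, 8, 8, 10, 10).
  b_1=2 ≤ 2
  b_2=2 ≤ 3
  b_3=3 ≤ 4
  b_4=4 ≤ 5
  b_5=5 ≤ 6
  b_6=8 > 7
  fails at i=6 ⇒ NO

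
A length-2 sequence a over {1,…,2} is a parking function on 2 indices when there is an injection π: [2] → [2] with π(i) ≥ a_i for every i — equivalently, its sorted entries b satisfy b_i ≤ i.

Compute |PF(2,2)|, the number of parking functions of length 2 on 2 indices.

3

#PF = 1·3^1 = 1·3 = 3 (Konheim–Weiss)
One tuple (1,2) → sorted (1,2): b_i ≤ i ∀i, a PF.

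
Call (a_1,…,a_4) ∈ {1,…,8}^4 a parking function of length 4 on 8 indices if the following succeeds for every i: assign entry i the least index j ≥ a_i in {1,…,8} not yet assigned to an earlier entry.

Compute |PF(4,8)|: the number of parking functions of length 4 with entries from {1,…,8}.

3645

#PF = (8+1−4)·(8+1)^{4−1} = 5·729 = 3645 (Pollak)
E.g. (1,3,6,3) → sorted (1,3,3,6): b_i ≤ 4+i ∀i, a PF.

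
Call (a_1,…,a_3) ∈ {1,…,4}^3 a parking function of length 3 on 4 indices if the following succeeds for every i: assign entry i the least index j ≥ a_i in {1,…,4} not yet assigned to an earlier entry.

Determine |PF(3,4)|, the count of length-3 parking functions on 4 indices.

|PF(3,4)| = (4−3+1)·(4+1)^(3−1) = 2×25 = 50
One tuple (4,3,1) → sorted (1,3,4): b_i ≤ 1+i ∀i, a PF.

50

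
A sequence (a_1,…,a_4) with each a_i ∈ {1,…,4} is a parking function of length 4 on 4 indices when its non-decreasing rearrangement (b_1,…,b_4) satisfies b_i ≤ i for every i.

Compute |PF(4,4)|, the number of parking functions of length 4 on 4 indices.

125

Count = (4−4+1)·(4+1)^(4−1) = 1×125 = 125 [KW]
Check (2,1,1,3) → sorted (1,1,2,3): b_i ≤ i ∀i, a PF.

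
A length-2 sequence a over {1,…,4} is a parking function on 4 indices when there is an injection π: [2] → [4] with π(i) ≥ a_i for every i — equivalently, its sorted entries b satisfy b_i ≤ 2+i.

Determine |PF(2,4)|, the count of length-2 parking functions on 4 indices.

15

|PF(2,4)| = (4+1−2)·(4+1)^{2−1} = 3·5 = 15 (Konheim–Weiss)
E.g. (3,4) → sorted (3,4): b_i ≤ 2+i ∀i, a PF.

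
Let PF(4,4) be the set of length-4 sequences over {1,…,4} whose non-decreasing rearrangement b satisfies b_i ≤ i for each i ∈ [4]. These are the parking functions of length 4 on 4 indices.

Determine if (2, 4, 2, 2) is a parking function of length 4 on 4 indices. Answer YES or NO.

NO

Rearranged: b = (2, 2, 2, 4).
  b_1=2 > 1
  fails at i=1 ⇒ NO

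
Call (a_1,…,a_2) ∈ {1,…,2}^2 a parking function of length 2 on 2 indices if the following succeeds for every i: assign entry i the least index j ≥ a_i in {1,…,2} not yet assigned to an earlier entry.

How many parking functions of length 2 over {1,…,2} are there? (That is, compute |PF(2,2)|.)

3

Count = (2−2+1)·(2+1)^(2−1) = 1 · 3 = 3 (Pollak)
Example (2,1) → sorted (1,2): b_i ≤ i ∀i, a PF.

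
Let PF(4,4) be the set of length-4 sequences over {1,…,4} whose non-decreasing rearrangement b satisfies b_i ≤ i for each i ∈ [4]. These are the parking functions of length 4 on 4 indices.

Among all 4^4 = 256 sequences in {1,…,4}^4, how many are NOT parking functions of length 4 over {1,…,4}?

#PF = (4−4+1)·(4+1)^(4−1) = 1×125 = 125 (Pollak)
E.g. (4,3,1,4) → sorted (1,3,4,4): b_2=3>2, not a PF.
4^4 − 125 = 256 − 125 = 131

131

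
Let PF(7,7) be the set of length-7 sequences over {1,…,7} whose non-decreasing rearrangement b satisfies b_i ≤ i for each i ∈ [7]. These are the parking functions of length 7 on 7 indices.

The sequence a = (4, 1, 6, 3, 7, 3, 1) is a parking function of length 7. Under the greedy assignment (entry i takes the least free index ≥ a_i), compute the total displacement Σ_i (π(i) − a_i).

Σπ = 28 ({1..7} each once); Σa = 4+1+6+3+7+3+1 = 25; disp = 28−25 = 3.

3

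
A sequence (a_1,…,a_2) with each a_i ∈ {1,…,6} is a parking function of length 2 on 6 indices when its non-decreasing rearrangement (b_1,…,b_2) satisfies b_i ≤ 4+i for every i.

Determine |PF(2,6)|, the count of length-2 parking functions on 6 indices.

35

|PF(2,6)| = (6−2+1)·(6+1)^(2−1) = 5×7 = 35
One tuple (5,1) → sorted (1,5): b_i ≤ 4+i ∀i, a PF.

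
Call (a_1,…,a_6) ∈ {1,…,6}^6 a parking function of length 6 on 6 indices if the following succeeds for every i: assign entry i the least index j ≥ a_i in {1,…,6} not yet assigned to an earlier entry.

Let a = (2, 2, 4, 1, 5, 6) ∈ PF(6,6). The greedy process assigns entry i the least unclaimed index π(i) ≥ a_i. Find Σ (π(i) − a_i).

Σπ = 21 ({1..6} each once); Σa = 2+2+4+1+5+6 = 20; disp = 21−20 = 1.

1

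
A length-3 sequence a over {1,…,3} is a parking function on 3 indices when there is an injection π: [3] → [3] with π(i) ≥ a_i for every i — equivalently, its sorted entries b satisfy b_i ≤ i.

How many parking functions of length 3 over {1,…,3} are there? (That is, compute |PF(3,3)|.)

#PF = (3−3+1)·(3+1)^(3−1) = 1×16 = 16 [KW]
E.g. (3,1,1) → sorted (1,1,3): b_i ≤ i ∀i, a PF.

16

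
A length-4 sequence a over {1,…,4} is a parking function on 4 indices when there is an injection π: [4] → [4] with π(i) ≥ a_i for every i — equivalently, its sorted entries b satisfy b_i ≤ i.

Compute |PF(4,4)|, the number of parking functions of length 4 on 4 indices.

125

Count = (4−4+1)·(4+1)^(4−1) = 1·125 = 125 (Konheim–Weiss)
Example (1,4,2,3) → sorted (1,2,3,4): b_i ≤ i ∀i, a PF.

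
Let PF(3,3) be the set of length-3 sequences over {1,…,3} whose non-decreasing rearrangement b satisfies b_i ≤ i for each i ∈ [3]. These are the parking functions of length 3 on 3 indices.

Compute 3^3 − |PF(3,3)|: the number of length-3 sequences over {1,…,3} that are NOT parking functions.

11

#PF = (4−3)·4^(3−1) = 1×16 = 16 (Pollak)
One tuple (3,3,3) → sorted (3,3,3): b_1=3>1, not a PF.
So 27 − 16 = 11 fail.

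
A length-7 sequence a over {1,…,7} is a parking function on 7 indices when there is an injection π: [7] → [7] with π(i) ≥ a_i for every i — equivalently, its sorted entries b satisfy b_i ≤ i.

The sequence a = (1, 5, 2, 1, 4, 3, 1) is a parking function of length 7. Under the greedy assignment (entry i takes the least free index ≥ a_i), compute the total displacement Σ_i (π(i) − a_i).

11

Σπ = 7·8/2 = 28 (π permutes [7]); Σa = 1+5+2+1+4+3+1 = 17; disp = 28−17 = 11.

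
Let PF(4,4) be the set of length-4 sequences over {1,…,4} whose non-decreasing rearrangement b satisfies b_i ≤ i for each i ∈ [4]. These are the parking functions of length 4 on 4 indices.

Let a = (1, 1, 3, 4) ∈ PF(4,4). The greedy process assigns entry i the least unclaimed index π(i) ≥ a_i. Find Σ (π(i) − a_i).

1

Σπ = 10 ({1..4} each once); Σa = 1+1+3+4 = 9; disp = 10−9 = 1.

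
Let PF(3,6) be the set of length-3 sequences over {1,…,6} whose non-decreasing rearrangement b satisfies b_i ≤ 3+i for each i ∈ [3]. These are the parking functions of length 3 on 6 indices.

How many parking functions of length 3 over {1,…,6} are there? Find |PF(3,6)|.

|PF(3,6)| = (7−3)·7^(3−1) = 4·49 = 196
One tuple (1,5,6) → sorted (1,5,6): b_i ≤ 3+i ∀i, a PF.

196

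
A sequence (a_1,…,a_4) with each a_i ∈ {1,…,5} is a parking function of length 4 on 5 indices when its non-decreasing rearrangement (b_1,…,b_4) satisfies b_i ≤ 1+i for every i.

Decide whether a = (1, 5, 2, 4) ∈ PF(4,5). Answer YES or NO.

Rearranged: b = (1, 2, 4, 5).
  b_1=1 ≤ 2
  b_2=2 ≤ 3
  b_3=4 ≤ 4
  b_4=5 ≤ 5
All bounds hold ⇒ YES

YES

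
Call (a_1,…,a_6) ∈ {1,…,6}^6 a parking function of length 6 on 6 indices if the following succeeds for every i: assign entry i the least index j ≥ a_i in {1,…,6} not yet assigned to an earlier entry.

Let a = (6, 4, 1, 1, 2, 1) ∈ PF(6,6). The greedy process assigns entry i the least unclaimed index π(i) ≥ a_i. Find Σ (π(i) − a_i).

6

Σπ = 21 ({1..6} each once); Σa = 6+4+1+1+2+1 = 15; disp = 21−15 = 6.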